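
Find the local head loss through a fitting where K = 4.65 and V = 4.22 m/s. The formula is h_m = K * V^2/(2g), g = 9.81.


Minor loss formula: h_m = K * V^2/(2g).
V^2 = 4.22^2 = 17.8084.
V^2/(2g) = 17.8084 / 19.62 = 0.9077 m.
h_m = 4.65 * 0.9077 = 4.2206 m.

4.2206


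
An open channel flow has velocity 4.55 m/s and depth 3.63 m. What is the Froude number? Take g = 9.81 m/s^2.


The Froude number is defined as Fr = V / sqrt(g*y).
g*y = 9.81 * 3.63 = 35.6103.
sqrt(g*y) = sqrt(35.6103) = 5.9674.
Fr = 4.55 / 5.9674 = 0.7625.

0.7625


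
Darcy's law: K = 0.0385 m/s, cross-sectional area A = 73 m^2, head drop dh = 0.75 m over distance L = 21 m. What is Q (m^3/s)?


Darcy's law: Q = K * A * i, where i = dh/L.
Hydraulic gradient i = 0.75 / 21 = 0.035714.
Q = 0.0385 * 73 * 0.035714
  = 0.1004 m^3/s.

0.1004


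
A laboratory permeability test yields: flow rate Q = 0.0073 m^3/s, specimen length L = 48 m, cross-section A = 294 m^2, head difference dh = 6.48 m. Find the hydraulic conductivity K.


From K = Q*L / (A*dh):
Numerator: Q*L = 0.0073 * 48 = 0.3504.
Denominator: A*dh = 294 * 6.48 = 1905.12.
K = 0.3504 / 1905.12 = 0.000184 m/s.

0.000184


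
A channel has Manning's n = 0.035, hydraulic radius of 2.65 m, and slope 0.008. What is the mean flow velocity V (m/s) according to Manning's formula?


Manning's equation gives V = (1/n) * R^(2/3) * S^(1/2).
First, compute R^(2/3) = 2.65^(2/3) = 1.915.
Next, S^(1/2) = 0.008^(1/2) = 0.089443.
Then 1/n = 1/0.035 = 28.57.
V = 28.57 * 1.915 * 0.089443 = 4.8937 m/s.

4.8937


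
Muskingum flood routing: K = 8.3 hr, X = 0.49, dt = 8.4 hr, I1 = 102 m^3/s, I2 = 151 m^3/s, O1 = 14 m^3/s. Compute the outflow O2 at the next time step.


Muskingum coefficients:
denom = 2*K*(1-X) + dt = 2*8.3*(1-0.49) + 8.4 = 16.866.
C0 = (dt - 2*K*X)/denom = (8.4 - 2*8.3*0.49)/16.866 = 0.0158.
C1 = (dt + 2*K*X)/denom = (8.4 + 2*8.3*0.49)/16.866 = 0.9803.
C2 = (2*K*(1-X) - dt)/denom = 0.0039.
O2 = C0*I2 + C1*I1 + C2*O1
   = 0.0158*151 + 0.9803*102 + 0.0039*14
   = 102.43 m^3/s.

102.43


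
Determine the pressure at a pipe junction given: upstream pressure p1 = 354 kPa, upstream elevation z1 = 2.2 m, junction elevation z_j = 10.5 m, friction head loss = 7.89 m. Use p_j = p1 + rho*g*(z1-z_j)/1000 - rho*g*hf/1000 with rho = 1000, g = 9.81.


Junction pressure: p_j = p1 + rho*g*(z1 - z_j)/1000 - rho*g*hf/1000.
Elevation term = 1000*9.81*(2.2 - 10.5)/1000 = -81.423 kPa.
Friction term = 1000*9.81*7.89/1000 = 77.401 kPa.
p_j = 354 + -81.423 - 77.401 = 195.18 kPa.

195.18


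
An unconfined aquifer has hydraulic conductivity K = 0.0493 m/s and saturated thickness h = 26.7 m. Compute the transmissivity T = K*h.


Transmissivity is defined as T = K * h.
T = 0.0493 * 26.7
  = 1.3163 m^2/s.

1.3163


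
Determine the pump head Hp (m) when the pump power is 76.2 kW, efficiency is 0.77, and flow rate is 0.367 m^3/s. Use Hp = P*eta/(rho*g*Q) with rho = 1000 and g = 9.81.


Pump head formula: Hp = P * eta / (rho * g * Q).
Numerator: P * eta = 76.2 * 1000 * 0.77 = 58674.0 W.
Denominator: rho * g * Q = 1000 * 9.81 * 0.367 = 3600.27.
Hp = 58674.0 / 3600.27 = 16.3 m.

16.3


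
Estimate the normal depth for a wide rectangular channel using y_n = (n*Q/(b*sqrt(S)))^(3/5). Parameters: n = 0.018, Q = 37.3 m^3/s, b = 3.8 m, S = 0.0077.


We use the wide-channel approximation y_n = (n*Q/(b*sqrt(S)))^(3/5).
sqrt(S) = sqrt(0.0077) = 0.08775.
Numerator: n*Q = 0.018 * 37.3 = 0.6714.
Denominator: b*sqrt(S) = 3.8 * 0.08775 = 0.33345.
arg = 2.0135.
y_n = 2.0135^(3/5) = 1.5218 m.

1.5218


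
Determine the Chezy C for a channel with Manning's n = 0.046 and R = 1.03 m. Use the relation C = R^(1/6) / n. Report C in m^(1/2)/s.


The Chezy coefficient relates to Manning's n through C = R^(1/6) / n.
R^(1/6) = 1.03^(1/6) = 1.004939.
C = 1.004939 / 0.046 = 21.85 m^(1/2)/s.

21.85


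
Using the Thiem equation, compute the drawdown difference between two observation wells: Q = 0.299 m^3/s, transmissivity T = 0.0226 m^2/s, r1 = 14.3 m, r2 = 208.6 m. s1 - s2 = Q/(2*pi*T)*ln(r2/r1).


Thiem equation: s1 - s2 = Q/(2*pi*T) * ln(r2/r1).
ln(r2/r1) = ln(208.6/14.3) = 2.6802.
Q/(2*pi*T) = 0.299 / (2*pi*0.0226) = 0.299 / 0.142 = 2.1056.
s1 - s2 = 2.1056 * 2.6802 = 5.6434 m.

5.6434


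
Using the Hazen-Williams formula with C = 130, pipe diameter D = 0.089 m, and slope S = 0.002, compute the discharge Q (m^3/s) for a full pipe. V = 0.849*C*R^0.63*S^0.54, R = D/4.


For a full circular pipe, R = D/4 = 0.089/4 = 0.0222 m.
V = 0.849 * 130 * 0.0222^0.63 * 0.002^0.54
  = 0.849 * 130 * 0.090953 * 0.034878
  = 0.3501 m/s.
Pipe area A = pi*D^2/4 = pi*0.089^2/4 = 0.0062 m^2.
Q = A * V = 0.0062 * 0.3501 = 0.0022 m^3/s.

0.0022


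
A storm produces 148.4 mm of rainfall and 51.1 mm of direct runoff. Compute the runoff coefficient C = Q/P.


The runoff coefficient C = runoff depth / rainfall depth.
C = 51.1 / 148.4
  = 0.3443.

0.3443


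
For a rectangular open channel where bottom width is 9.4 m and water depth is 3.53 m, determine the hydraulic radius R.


For a rectangular section:
Flow area A = b * y = 9.4 * 3.53 = 33.18 m^2.
Wetted perimeter P = b + 2y = 9.4 + 2*3.53 = 16.46 m.
Hydraulic radius R = A/P = 33.18 / 16.46 = 2.0159 m.

2.0159


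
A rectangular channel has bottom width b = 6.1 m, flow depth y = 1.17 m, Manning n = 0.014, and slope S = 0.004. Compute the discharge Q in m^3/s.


For a rectangular channel, the cross-sectional area A = b * y = 6.1 * 1.17 = 7.14 m^2.
The wetted perimeter P = b + 2y = 6.1 + 2*1.17 = 8.44 m.
Hydraulic radius R = A/P = 7.14/8.44 = 0.8456 m.
Velocity V = (1/n)*R^(2/3)*S^(1/2) = (1/0.014)*0.8456^(2/3)*0.004^(1/2) = 4.0397 m/s.
Discharge Q = A * V = 7.14 * 4.0397 = 28.831 m^3/s.

28.831


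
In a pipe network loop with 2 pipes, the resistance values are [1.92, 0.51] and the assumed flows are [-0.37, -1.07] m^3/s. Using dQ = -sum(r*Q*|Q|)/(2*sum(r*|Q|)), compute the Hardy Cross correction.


Numerator terms (r*Q*|Q|): 1.92*-0.37*|-0.37| = -0.2628; 0.51*-1.07*|-1.07| = -0.5839.
Sum of numerator = -0.8467.
Denominator terms (r*|Q|): 1.92*|-0.37| = 0.7104; 0.51*|-1.07| = 0.5457.
2 * sum of denominator = 2 * 1.2561 = 2.5122.
dQ = --0.8467 / 2.5122 = 0.3371 m^3/s.

0.3371


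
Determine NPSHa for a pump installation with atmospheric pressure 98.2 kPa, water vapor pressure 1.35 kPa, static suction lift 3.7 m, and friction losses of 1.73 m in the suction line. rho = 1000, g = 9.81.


NPSHa = p_atm/(rho*g) - z_s - hf_s - p_vap/(rho*g).
p_atm/(rho*g) = 98.2*1000 / (1000*9.81) = 10.01 m.
p_vap/(rho*g) = 1.35*1000 / (1000*9.81) = 0.138 m.
NPSHa = 10.01 - 3.7 - 1.73 - 0.138
      = 4.44 m.

4.44


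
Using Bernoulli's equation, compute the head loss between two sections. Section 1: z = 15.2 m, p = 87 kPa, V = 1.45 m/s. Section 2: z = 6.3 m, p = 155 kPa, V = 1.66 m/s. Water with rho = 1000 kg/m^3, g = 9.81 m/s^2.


Total head at each section: H = z + p/(rho*g) + V^2/(2g).
H1 = 15.2 + 87*1000/(1000*9.81) + 1.45^2/(2*9.81)
   = 15.2 + 8.869 + 0.1072
   = 24.176 m.
H2 = 6.3 + 155*1000/(1000*9.81) + 1.66^2/(2*9.81)
   = 6.3 + 15.8 + 0.1404
   = 22.241 m.
h_L = H1 - H2 = 24.176 - 22.241 = 1.935 m.

1.935


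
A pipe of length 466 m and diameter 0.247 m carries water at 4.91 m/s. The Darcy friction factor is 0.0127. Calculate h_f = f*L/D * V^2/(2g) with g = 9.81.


Darcy-Weisbach equation: h_f = f * (L/D) * V^2/(2g).
f * L/D = 0.0127 * 466/0.247 = 23.9603.
V^2/(2g) = 4.91^2 / (2*9.81) = 24.1081 / 19.62 = 1.2288 m.
h_f = 23.9603 * 1.2288 = 29.441 m.

29.441


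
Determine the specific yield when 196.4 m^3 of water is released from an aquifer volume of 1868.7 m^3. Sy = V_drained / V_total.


Specific yield Sy = Volume drained / Total volume.
Sy = 196.4 / 1868.7
   = 0.1051.

0.1051


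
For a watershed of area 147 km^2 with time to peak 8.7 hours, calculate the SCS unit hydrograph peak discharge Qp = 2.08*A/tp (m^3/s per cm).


SCS formula: Qp = 2.08 * A / tp.
Qp = 2.08 * 147 / 8.7
   = 305.76 / 8.7
   = 35.14 m^3/s per cm.

35.14


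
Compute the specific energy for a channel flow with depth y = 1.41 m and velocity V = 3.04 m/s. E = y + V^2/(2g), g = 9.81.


Specific energy E = y + V^2/(2g).
Velocity head = V^2/(2g) = 3.04^2 / (2*9.81) = 9.2416 / 19.62 = 0.471 m.
E = 1.41 + 0.471 = 1.881 m.

1.881


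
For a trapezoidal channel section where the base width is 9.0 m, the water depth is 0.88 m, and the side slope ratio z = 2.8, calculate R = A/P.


For a trapezoidal section with side slope z:
A = (b + z*y)*y = (9.0 + 2.8*0.88)*0.88 = 10.088 m^2.
P = b + 2*y*sqrt(1 + z^2) = 9.0 + 2*0.88*sqrt(1 + 2.8^2) = 14.233 m.
R = A/P = 10.088 / 14.233 = 0.7088 m.

0.7088


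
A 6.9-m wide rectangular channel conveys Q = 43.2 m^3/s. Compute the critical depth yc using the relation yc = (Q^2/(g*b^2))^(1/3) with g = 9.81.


Using yc = (Q^2 / (g * b^2))^(1/3):
Q^2 = 43.2^2 = 1866.24.
g * b^2 = 9.81 * 6.9^2 = 9.81 * 47.61 = 467.05.
Q^2 / (g*b^2) = 1866.24 / 467.05 = 3.9958.
yc = 3.9958^(1/3) = 1.5868 m.

1.5868


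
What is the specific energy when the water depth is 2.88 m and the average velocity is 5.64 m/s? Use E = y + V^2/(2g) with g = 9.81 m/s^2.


Specific energy E = y + V^2/(2g).
Velocity head = V^2/(2g) = 5.64^2 / (2*9.81) = 31.8096 / 19.62 = 1.6213 m.
E = 2.88 + 1.6213 = 4.5013 m.

4.5013


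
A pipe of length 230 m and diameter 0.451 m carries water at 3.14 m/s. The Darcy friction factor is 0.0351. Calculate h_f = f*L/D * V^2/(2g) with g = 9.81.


Darcy-Weisbach equation: h_f = f * (L/D) * V^2/(2g).
f * L/D = 0.0351 * 230/0.451 = 17.9002.
V^2/(2g) = 3.14^2 / (2*9.81) = 9.8596 / 19.62 = 0.5025 m.
h_f = 17.9002 * 0.5025 = 8.995 m.

8.995


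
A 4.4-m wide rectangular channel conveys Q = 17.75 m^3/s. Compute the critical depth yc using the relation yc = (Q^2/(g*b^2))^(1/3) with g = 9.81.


Using yc = (Q^2 / (g * b^2))^(1/3):
Q^2 = 17.75^2 = 315.06.
g * b^2 = 9.81 * 4.4^2 = 9.81 * 19.36 = 189.92.
Q^2 / (g*b^2) = 315.06 / 189.92 = 1.6589.
yc = 1.6589^(1/3) = 1.1838 m.

1.1838


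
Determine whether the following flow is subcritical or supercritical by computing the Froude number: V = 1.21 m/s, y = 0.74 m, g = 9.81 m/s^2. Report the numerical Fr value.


The Froude number is defined as Fr = V / sqrt(g*y).
g*y = 9.81 * 0.74 = 7.2594.
sqrt(g*y) = sqrt(7.2594) = 2.6943.
Fr = 1.21 / 2.6943 = 0.4491.
Since Fr < 1, the flow is subcritical.

0.4491


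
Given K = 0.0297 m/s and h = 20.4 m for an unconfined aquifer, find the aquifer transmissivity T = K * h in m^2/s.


Transmissivity is defined as T = K * h.
T = 0.0297 * 20.4
  = 0.6059 m^2/s.

0.6059


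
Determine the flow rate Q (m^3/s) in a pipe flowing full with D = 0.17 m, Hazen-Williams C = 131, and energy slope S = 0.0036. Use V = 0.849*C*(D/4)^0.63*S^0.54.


For a full circular pipe, R = D/4 = 0.17/4 = 0.0425 m.
V = 0.849 * 131 * 0.0425^0.63 * 0.0036^0.54
  = 0.849 * 131 * 0.136737 * 0.047907
  = 0.7286 m/s.
Pipe area A = pi*D^2/4 = pi*0.17^2/4 = 0.0227 m^2.
Q = A * V = 0.0227 * 0.7286 = 0.0165 m^3/s.

0.0165


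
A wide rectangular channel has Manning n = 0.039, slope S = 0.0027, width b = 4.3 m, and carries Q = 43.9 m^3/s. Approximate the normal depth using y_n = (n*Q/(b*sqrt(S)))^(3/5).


We use the wide-channel approximation y_n = (n*Q/(b*sqrt(S)))^(3/5).
sqrt(S) = sqrt(0.0027) = 0.051962.
Numerator: n*Q = 0.039 * 43.9 = 1.7121.
Denominator: b*sqrt(S) = 4.3 * 0.051962 = 0.223437.
arg = 7.6626.
y_n = 7.6626^(3/5) = 3.3933 m.

3.3933


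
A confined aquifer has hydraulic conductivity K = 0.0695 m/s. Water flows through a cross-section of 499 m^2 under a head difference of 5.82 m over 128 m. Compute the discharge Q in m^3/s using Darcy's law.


Darcy's law: Q = K * A * i, where i = dh/L.
Hydraulic gradient i = 5.82 / 128 = 0.045469.
Q = 0.0695 * 499 * 0.045469
  = 1.5769 m^3/s.

1.5769


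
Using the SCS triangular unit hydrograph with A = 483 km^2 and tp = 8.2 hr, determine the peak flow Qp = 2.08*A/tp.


SCS formula: Qp = 2.08 * A / tp.
Qp = 2.08 * 483 / 8.2
   = 1004.64 / 8.2
   = 122.52 m^3/s per cm.

122.52


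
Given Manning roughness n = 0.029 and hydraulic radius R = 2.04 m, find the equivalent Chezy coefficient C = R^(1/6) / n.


The Chezy coefficient relates to Manning's n through C = R^(1/6) / n.
R^(1/6) = 2.04^(1/6) = 1.126173.
C = 1.126173 / 0.029 = 38.83 m^(1/2)/s.

38.83


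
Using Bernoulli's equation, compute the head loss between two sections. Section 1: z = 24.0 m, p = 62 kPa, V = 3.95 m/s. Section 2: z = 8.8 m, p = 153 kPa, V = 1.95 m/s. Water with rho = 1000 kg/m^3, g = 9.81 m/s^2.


Total head at each section: H = z + p/(rho*g) + V^2/(2g).
H1 = 24.0 + 62*1000/(1000*9.81) + 3.95^2/(2*9.81)
   = 24.0 + 6.32 + 0.7952
   = 31.115 m.
H2 = 8.8 + 153*1000/(1000*9.81) + 1.95^2/(2*9.81)
   = 8.8 + 15.596 + 0.1938
   = 24.59 m.
h_L = H1 - H2 = 31.115 - 24.59 = 6.525 m.

6.525


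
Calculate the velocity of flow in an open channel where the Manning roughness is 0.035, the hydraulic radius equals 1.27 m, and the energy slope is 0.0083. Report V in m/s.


Manning's equation gives V = (1/n) * R^(2/3) * S^(1/2).
First, compute R^(2/3) = 1.27^(2/3) = 1.1727.
Next, S^(1/2) = 0.0083^(1/2) = 0.091104.
Then 1/n = 1/0.035 = 28.57.
V = 28.57 * 1.1727 * 0.091104 = 3.0526 m/s.

3.0526


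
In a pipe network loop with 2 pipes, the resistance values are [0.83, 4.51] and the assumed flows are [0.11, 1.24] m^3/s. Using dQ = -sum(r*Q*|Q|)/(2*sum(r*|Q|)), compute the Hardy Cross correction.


Numerator terms (r*Q*|Q|): 0.83*0.11*|0.11| = 0.01; 4.51*1.24*|1.24| = 6.9346.
Sum of numerator = 6.9446.
Denominator terms (r*|Q|): 0.83*|0.11| = 0.0913; 4.51*|1.24| = 5.5924.
2 * sum of denominator = 2 * 5.6837 = 11.3674.
dQ = -6.9446 / 11.3674 = -0.6109 m^3/s.

-0.6109


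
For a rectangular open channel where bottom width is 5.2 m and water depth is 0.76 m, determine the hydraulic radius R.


For a rectangular section:
Flow area A = b * y = 5.2 * 0.76 = 3.95 m^2.
Wetted perimeter P = b + 2y = 5.2 + 2*0.76 = 6.72 m.
Hydraulic radius R = A/P = 3.95 / 6.72 = 0.5881 m.

0.5881


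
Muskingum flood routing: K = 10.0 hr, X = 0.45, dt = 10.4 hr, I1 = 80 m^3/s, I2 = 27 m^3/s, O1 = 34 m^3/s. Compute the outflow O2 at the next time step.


Muskingum coefficients:
denom = 2*K*(1-X) + dt = 2*10.0*(1-0.45) + 10.4 = 21.4.
C0 = (dt - 2*K*X)/denom = (10.4 - 2*10.0*0.45)/21.4 = 0.0654.
C1 = (dt + 2*K*X)/denom = (10.4 + 2*10.0*0.45)/21.4 = 0.9065.
C2 = (2*K*(1-X) - dt)/denom = 0.028.
O2 = C0*I2 + C1*I1 + C2*O1
   = 0.0654*27 + 0.9065*80 + 0.028*34
   = 75.24 m^3/s.

75.24


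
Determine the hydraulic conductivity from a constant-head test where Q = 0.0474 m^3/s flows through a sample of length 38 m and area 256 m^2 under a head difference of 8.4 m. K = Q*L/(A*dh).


From K = Q*L / (A*dh):
Numerator: Q*L = 0.0474 * 38 = 1.8012.
Denominator: A*dh = 256 * 8.4 = 2150.4.
K = 1.8012 / 2150.4 = 0.000838 m/s.

0.000838


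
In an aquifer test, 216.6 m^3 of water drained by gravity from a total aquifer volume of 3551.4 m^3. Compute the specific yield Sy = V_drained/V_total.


Specific yield Sy = Volume drained / Total volume.
Sy = 216.6 / 3551.4
   = 0.061.

0.061


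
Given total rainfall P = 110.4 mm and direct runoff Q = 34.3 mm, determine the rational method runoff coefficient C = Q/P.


The runoff coefficient C = runoff depth / rainfall depth.
C = 34.3 / 110.4
  = 0.3107.

0.3107


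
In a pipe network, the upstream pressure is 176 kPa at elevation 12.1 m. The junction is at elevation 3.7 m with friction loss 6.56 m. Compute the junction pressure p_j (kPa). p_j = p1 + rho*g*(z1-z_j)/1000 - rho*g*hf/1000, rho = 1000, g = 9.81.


Junction pressure: p_j = p1 + rho*g*(z1 - z_j)/1000 - rho*g*hf/1000.
Elevation term = 1000*9.81*(12.1 - 3.7)/1000 = 82.404 kPa.
Friction term = 1000*9.81*6.56/1000 = 64.354 kPa.
p_j = 176 + 82.404 - 64.354 = 194.05 kPa.

194.05


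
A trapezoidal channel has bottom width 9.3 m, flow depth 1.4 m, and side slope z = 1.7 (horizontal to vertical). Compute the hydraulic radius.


For a trapezoidal section with side slope z:
A = (b + z*y)*y = (9.3 + 1.7*1.4)*1.4 = 16.352 m^2.
P = b + 2*y*sqrt(1 + z^2) = 9.3 + 2*1.4*sqrt(1 + 1.7^2) = 14.822 m.
R = A/P = 16.352 / 14.822 = 1.1032 m.

1.1032


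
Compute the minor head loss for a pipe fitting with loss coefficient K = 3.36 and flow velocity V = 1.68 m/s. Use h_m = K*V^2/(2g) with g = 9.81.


Minor loss formula: h_m = K * V^2/(2g).
V^2 = 1.68^2 = 2.8224.
V^2/(2g) = 2.8224 / 19.62 = 0.1439 m.
h_m = 3.36 * 0.1439 = 0.4833 m.

0.4833


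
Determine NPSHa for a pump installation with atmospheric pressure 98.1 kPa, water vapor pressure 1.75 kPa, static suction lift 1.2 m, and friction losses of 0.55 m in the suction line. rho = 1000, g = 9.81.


NPSHa = p_atm/(rho*g) - z_s - hf_s - p_vap/(rho*g).
p_atm/(rho*g) = 98.1*1000 / (1000*9.81) = 10.0 m.
p_vap/(rho*g) = 1.75*1000 / (1000*9.81) = 0.178 m.
NPSHa = 10.0 - 1.2 - 0.55 - 0.178
      = 8.07 m.

8.07


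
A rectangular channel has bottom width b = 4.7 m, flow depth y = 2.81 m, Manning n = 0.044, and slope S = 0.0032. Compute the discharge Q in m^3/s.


For a rectangular channel, the cross-sectional area A = b * y = 4.7 * 2.81 = 13.21 m^2.
The wetted perimeter P = b + 2y = 4.7 + 2*2.81 = 10.32 m.
Hydraulic radius R = A/P = 13.21/10.32 = 1.2797 m.
Velocity V = (1/n)*R^(2/3)*S^(1/2) = (1/0.044)*1.2797^(2/3)*0.0032^(1/2) = 1.5154 m/s.
Discharge Q = A * V = 13.21 * 1.5154 = 20.014 m^3/s.

20.014


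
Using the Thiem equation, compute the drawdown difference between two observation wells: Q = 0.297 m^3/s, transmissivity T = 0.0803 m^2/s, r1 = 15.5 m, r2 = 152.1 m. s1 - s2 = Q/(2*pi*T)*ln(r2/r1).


Thiem equation: s1 - s2 = Q/(2*pi*T) * ln(r2/r1).
ln(r2/r1) = ln(152.1/15.5) = 2.2837.
Q/(2*pi*T) = 0.297 / (2*pi*0.0803) = 0.297 / 0.5045 = 0.5887.
s1 - s2 = 0.5887 * 2.2837 = 1.3443 m.

1.3443


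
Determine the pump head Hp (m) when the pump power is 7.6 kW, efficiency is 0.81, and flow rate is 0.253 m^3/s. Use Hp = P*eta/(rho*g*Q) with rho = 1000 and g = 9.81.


Pump head formula: Hp = P * eta / (rho * g * Q).
Numerator: P * eta = 7.6 * 1000 * 0.81 = 6156.0 W.
Denominator: rho * g * Q = 1000 * 9.81 * 0.253 = 2481.93.
Hp = 6156.0 / 2481.93 = 2.48 m.

2.48


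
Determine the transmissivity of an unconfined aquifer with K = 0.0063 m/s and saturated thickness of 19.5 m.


Transmissivity is defined as T = K * h.
T = 0.0063 * 19.5
  = 0.1229 m^2/s.

0.1229


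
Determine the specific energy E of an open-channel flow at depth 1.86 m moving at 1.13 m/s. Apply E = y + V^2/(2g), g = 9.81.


Specific energy E = y + V^2/(2g).
Velocity head = V^2/(2g) = 1.13^2 / (2*9.81) = 1.2769 / 19.62 = 0.0651 m.
E = 1.86 + 0.0651 = 1.9251 m.

1.9251


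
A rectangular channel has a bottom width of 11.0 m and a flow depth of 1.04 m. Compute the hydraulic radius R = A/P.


For a rectangular section:
Flow area A = b * y = 11.0 * 1.04 = 11.44 m^2.
Wetted perimeter P = b + 2y = 11.0 + 2*1.04 = 13.08 m.
Hydraulic radius R = A/P = 11.44 / 13.08 = 0.8746 m.

0.8746


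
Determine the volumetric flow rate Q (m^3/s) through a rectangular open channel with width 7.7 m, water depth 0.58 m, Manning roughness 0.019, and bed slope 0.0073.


For a rectangular channel, the cross-sectional area A = b * y = 7.7 * 0.58 = 4.47 m^2.
The wetted perimeter P = b + 2y = 7.7 + 2*0.58 = 8.86 m.
Hydraulic radius R = A/P = 4.47/8.86 = 0.5041 m.
Velocity V = (1/n)*R^(2/3)*S^(1/2) = (1/0.019)*0.5041^(2/3)*0.0073^(1/2) = 2.8482 m/s.
Discharge Q = A * V = 4.47 * 2.8482 = 12.72 m^3/s.

12.72


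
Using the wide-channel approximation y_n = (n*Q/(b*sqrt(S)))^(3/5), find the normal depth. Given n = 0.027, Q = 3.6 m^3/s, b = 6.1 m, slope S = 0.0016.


We use the wide-channel approximation y_n = (n*Q/(b*sqrt(S)))^(3/5).
sqrt(S) = sqrt(0.0016) = 0.04.
Numerator: n*Q = 0.027 * 3.6 = 0.0972.
Denominator: b*sqrt(S) = 6.1 * 0.04 = 0.244.
arg = 0.3984.
y_n = 0.3984^(3/5) = 0.5757 m.

0.5757


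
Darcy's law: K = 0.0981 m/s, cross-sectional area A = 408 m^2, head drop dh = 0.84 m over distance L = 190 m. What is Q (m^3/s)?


Darcy's law: Q = K * A * i, where i = dh/L.
Hydraulic gradient i = 0.84 / 190 = 0.004421.
Q = 0.0981 * 408 * 0.004421
  = 0.177 m^3/s.

0.177


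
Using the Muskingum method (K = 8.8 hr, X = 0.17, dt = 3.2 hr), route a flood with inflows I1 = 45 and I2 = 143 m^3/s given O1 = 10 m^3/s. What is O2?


Muskingum coefficients:
denom = 2*K*(1-X) + dt = 2*8.8*(1-0.17) + 3.2 = 17.808.
C0 = (dt - 2*K*X)/denom = (3.2 - 2*8.8*0.17)/17.808 = 0.0117.
C1 = (dt + 2*K*X)/denom = (3.2 + 2*8.8*0.17)/17.808 = 0.3477.
C2 = (2*K*(1-X) - dt)/denom = 0.6406.
O2 = C0*I2 + C1*I1 + C2*O1
   = 0.0117*143 + 0.3477*45 + 0.6406*10
   = 23.72 m^3/s.

23.72


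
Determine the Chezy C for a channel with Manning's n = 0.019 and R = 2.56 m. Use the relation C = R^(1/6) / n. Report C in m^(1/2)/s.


The Chezy coefficient relates to Manning's n through C = R^(1/6) / n.
R^(1/6) = 2.56^(1/6) = 1.169607.
C = 1.169607 / 0.019 = 61.56 m^(1/2)/s.

61.56


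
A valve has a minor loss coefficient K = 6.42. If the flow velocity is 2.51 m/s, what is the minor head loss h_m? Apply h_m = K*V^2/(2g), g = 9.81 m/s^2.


Minor loss formula: h_m = K * V^2/(2g).
V^2 = 2.51^2 = 6.3001.
V^2/(2g) = 6.3001 / 19.62 = 0.3211 m.
h_m = 6.42 * 0.3211 = 2.0615 m.

2.0615


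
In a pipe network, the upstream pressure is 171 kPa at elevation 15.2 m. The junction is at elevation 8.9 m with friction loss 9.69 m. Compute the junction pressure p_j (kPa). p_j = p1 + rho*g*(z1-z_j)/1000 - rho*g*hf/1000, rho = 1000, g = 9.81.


Junction pressure: p_j = p1 + rho*g*(z1 - z_j)/1000 - rho*g*hf/1000.
Elevation term = 1000*9.81*(15.2 - 8.9)/1000 = 61.803 kPa.
Friction term = 1000*9.81*9.69/1000 = 95.059 kPa.
p_j = 171 + 61.803 - 95.059 = 137.74 kPa.

137.74


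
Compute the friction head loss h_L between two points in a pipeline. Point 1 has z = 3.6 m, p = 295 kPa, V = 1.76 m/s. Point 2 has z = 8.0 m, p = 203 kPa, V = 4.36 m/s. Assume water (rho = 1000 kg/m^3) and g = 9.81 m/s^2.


Total head at each section: H = z + p/(rho*g) + V^2/(2g).
H1 = 3.6 + 295*1000/(1000*9.81) + 1.76^2/(2*9.81)
   = 3.6 + 30.071 + 0.1579
   = 33.829 m.
H2 = 8.0 + 203*1000/(1000*9.81) + 4.36^2/(2*9.81)
   = 8.0 + 20.693 + 0.9689
   = 29.662 m.
h_L = H1 - H2 = 33.829 - 29.662 = 4.167 m.

4.167


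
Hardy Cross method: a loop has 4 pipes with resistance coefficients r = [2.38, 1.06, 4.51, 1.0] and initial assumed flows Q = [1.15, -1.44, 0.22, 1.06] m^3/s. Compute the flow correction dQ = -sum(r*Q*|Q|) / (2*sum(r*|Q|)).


Numerator terms (r*Q*|Q|): 2.38*1.15*|1.15| = 3.1475; 1.06*-1.44*|-1.44| = -2.198; 4.51*0.22*|0.22| = 0.2183; 1.0*1.06*|1.06| = 1.1236.
Sum of numerator = 2.2914.
Denominator terms (r*|Q|): 2.38*|1.15| = 2.737; 1.06*|-1.44| = 1.5264; 4.51*|0.22| = 0.9922; 1.0*|1.06| = 1.06.
2 * sum of denominator = 2 * 6.3156 = 12.6312.
dQ = -2.2914 / 12.6312 = -0.1814 m^3/s.

-0.1814


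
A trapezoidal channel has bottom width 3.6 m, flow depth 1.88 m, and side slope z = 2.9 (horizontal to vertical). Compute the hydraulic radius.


For a trapezoidal section with side slope z:
A = (b + z*y)*y = (3.6 + 2.9*1.88)*1.88 = 17.018 m^2.
P = b + 2*y*sqrt(1 + z^2) = 3.6 + 2*1.88*sqrt(1 + 2.9^2) = 15.134 m.
R = A/P = 17.018 / 15.134 = 1.1245 m.

1.1245


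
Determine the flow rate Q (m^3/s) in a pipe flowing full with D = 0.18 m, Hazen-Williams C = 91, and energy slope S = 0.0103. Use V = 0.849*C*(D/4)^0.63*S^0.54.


For a full circular pipe, R = D/4 = 0.18/4 = 0.045 m.
V = 0.849 * 91 * 0.045^0.63 * 0.0103^0.54
  = 0.849 * 91 * 0.14175 * 0.084515
  = 0.9256 m/s.
Pipe area A = pi*D^2/4 = pi*0.18^2/4 = 0.0254 m^2.
Q = A * V = 0.0254 * 0.9256 = 0.0236 m^3/s.

0.0236


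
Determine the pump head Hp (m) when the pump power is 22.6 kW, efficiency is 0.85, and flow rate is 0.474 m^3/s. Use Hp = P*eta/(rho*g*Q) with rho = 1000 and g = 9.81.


Pump head formula: Hp = P * eta / (rho * g * Q).
Numerator: P * eta = 22.6 * 1000 * 0.85 = 19210.0 W.
Denominator: rho * g * Q = 1000 * 9.81 * 0.474 = 4649.94.
Hp = 19210.0 / 4649.94 = 4.13 m.

4.13


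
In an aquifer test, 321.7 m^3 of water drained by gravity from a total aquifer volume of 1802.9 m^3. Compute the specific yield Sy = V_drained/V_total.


Specific yield Sy = Volume drained / Total volume.
Sy = 321.7 / 1802.9
   = 0.1784.

0.1784


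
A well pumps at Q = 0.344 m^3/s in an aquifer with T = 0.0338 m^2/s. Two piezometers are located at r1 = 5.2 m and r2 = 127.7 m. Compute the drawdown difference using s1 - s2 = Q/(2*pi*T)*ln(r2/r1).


Thiem equation: s1 - s2 = Q/(2*pi*T) * ln(r2/r1).
ln(r2/r1) = ln(127.7/5.2) = 3.201.
Q/(2*pi*T) = 0.344 / (2*pi*0.0338) = 0.344 / 0.2124 = 1.6198.
s1 - s2 = 1.6198 * 3.201 = 5.185 m.

5.185


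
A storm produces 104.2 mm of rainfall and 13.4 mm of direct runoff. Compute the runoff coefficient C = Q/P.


The runoff coefficient C = runoff depth / rainfall depth.
C = 13.4 / 104.2
  = 0.1286.

0.1286


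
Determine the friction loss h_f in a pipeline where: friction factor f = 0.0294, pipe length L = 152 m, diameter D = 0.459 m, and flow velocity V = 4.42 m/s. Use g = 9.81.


Darcy-Weisbach equation: h_f = f * (L/D) * V^2/(2g).
f * L/D = 0.0294 * 152/0.459 = 9.7359.
V^2/(2g) = 4.42^2 / (2*9.81) = 19.5364 / 19.62 = 0.9957 m.
h_f = 9.7359 * 0.9957 = 9.694 m.

9.694


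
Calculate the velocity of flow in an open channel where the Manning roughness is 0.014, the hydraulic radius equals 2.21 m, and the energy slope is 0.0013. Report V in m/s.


Manning's equation gives V = (1/n) * R^(2/3) * S^(1/2).
First, compute R^(2/3) = 2.21^(2/3) = 1.6967.
Next, S^(1/2) = 0.0013^(1/2) = 0.036056.
Then 1/n = 1/0.014 = 71.43.
V = 71.43 * 1.6967 * 0.036056 = 4.3696 m/s.

4.3696


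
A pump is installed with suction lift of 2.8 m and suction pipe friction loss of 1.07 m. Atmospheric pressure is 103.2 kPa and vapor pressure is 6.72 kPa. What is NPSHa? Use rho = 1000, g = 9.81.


NPSHa = p_atm/(rho*g) - z_s - hf_s - p_vap/(rho*g).
p_atm/(rho*g) = 103.2*1000 / (1000*9.81) = 10.52 m.
p_vap/(rho*g) = 6.72*1000 / (1000*9.81) = 0.685 m.
NPSHa = 10.52 - 2.8 - 1.07 - 0.685
      = 5.96 m.

5.96


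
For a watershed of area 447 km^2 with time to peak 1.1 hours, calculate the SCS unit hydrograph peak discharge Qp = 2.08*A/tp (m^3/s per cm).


SCS formula: Qp = 2.08 * A / tp.
Qp = 2.08 * 447 / 1.1
   = 929.76 / 1.1
   = 845.24 m^3/s per cm.

845.24


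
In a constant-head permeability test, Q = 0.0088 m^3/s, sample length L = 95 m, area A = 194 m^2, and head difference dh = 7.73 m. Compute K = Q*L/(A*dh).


From K = Q*L / (A*dh):
Numerator: Q*L = 0.0088 * 95 = 0.836.
Denominator: A*dh = 194 * 7.73 = 1499.62.
K = 0.836 / 1499.62 = 0.000557 m/s.

0.000557


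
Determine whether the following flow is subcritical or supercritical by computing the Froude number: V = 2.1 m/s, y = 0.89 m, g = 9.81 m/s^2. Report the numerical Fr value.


The Froude number is defined as Fr = V / sqrt(g*y).
g*y = 9.81 * 0.89 = 8.7309.
sqrt(g*y) = sqrt(8.7309) = 2.9548.
Fr = 2.1 / 2.9548 = 0.7107.
Since Fr < 1, the flow is subcritical.

0.7107


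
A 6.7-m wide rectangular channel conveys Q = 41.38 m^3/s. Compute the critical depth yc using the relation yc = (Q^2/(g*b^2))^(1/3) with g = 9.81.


Using yc = (Q^2 / (g * b^2))^(1/3):
Q^2 = 41.38^2 = 1712.3.
g * b^2 = 9.81 * 6.7^2 = 9.81 * 44.89 = 440.37.
Q^2 / (g*b^2) = 1712.3 / 440.37 = 3.8883.
yc = 3.8883^(1/3) = 1.5725 m.

1.5725


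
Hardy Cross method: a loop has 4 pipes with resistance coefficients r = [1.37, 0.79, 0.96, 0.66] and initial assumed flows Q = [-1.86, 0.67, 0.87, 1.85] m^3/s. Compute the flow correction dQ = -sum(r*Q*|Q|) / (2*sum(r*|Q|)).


Numerator terms (r*Q*|Q|): 1.37*-1.86*|-1.86| = -4.7397; 0.79*0.67*|0.67| = 0.3546; 0.96*0.87*|0.87| = 0.7266; 0.66*1.85*|1.85| = 2.2589.
Sum of numerator = -1.3995.
Denominator terms (r*|Q|): 1.37*|-1.86| = 2.5482; 0.79*|0.67| = 0.5293; 0.96*|0.87| = 0.8352; 0.66*|1.85| = 1.221.
2 * sum of denominator = 2 * 5.1337 = 10.2674.
dQ = --1.3995 / 10.2674 = 0.1363 m^3/s.

0.1363


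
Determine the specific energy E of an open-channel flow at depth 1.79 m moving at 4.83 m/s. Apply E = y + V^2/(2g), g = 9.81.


Specific energy E = y + V^2/(2g).
Velocity head = V^2/(2g) = 4.83^2 / (2*9.81) = 23.3289 / 19.62 = 1.189 m.
E = 1.79 + 1.189 = 2.979 m.

2.979


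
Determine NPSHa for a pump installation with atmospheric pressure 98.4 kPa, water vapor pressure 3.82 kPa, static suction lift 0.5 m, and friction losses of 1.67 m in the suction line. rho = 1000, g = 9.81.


NPSHa = p_atm/(rho*g) - z_s - hf_s - p_vap/(rho*g).
p_atm/(rho*g) = 98.4*1000 / (1000*9.81) = 10.031 m.
p_vap/(rho*g) = 3.82*1000 / (1000*9.81) = 0.389 m.
NPSHa = 10.031 - 0.5 - 1.67 - 0.389
      = 7.47 m.

7.47


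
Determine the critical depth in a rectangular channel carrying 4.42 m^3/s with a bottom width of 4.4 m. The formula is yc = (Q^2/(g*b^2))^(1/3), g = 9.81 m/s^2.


Using yc = (Q^2 / (g * b^2))^(1/3):
Q^2 = 4.42^2 = 19.54.
g * b^2 = 9.81 * 4.4^2 = 9.81 * 19.36 = 189.92.
Q^2 / (g*b^2) = 19.54 / 189.92 = 0.1029.
yc = 0.1029^(1/3) = 0.4686 m.

0.4686


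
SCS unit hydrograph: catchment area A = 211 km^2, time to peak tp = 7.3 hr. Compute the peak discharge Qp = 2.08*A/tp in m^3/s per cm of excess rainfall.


SCS formula: Qp = 2.08 * A / tp.
Qp = 2.08 * 211 / 7.3
   = 438.88 / 7.3
   = 60.12 m^3/s per cm.

60.12


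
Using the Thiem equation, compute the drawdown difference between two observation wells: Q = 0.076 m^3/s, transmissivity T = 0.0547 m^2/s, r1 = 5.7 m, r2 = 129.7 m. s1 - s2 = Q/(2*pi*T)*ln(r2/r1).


Thiem equation: s1 - s2 = Q/(2*pi*T) * ln(r2/r1).
ln(r2/r1) = ln(129.7/5.7) = 3.1248.
Q/(2*pi*T) = 0.076 / (2*pi*0.0547) = 0.076 / 0.3437 = 0.2211.
s1 - s2 = 0.2211 * 3.1248 = 0.691 m.

0.691


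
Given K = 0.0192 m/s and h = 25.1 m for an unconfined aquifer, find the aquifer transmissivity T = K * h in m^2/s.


Transmissivity is defined as T = K * h.
T = 0.0192 * 25.1
  = 0.4819 m^2/s.

0.4819


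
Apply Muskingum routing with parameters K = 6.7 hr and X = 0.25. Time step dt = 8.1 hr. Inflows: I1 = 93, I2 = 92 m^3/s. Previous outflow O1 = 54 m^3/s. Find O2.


Muskingum coefficients:
denom = 2*K*(1-X) + dt = 2*6.7*(1-0.25) + 8.1 = 18.15.
C0 = (dt - 2*K*X)/denom = (8.1 - 2*6.7*0.25)/18.15 = 0.2617.
C1 = (dt + 2*K*X)/denom = (8.1 + 2*6.7*0.25)/18.15 = 0.6309.
C2 = (2*K*(1-X) - dt)/denom = 0.1074.
O2 = C0*I2 + C1*I1 + C2*O1
   = 0.2617*92 + 0.6309*93 + 0.1074*54
   = 88.55 m^3/s.

88.55


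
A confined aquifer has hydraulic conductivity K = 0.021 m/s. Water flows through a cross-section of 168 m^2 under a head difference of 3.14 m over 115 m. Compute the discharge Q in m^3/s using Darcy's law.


Darcy's law: Q = K * A * i, where i = dh/L.
Hydraulic gradient i = 3.14 / 115 = 0.027304.
Q = 0.021 * 168 * 0.027304
  = 0.0963 m^3/s.

0.0963


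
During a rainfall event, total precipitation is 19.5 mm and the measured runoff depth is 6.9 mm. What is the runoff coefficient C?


The runoff coefficient C = runoff depth / rainfall depth.
C = 6.9 / 19.5
  = 0.3538.

0.3538


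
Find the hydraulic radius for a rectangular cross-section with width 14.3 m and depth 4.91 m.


For a rectangular section:
Flow area A = b * y = 14.3 * 4.91 = 70.21 m^2.
Wetted perimeter P = b + 2y = 14.3 + 2*4.91 = 24.12 m.
Hydraulic radius R = A/P = 70.21 / 24.12 = 2.911 m.

2.911


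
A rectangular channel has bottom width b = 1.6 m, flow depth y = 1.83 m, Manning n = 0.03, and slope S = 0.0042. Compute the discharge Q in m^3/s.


For a rectangular channel, the cross-sectional area A = b * y = 1.6 * 1.83 = 2.93 m^2.
The wetted perimeter P = b + 2y = 1.6 + 2*1.83 = 5.26 m.
Hydraulic radius R = A/P = 2.93/5.26 = 0.5567 m.
Velocity V = (1/n)*R^(2/3)*S^(1/2) = (1/0.03)*0.5567^(2/3)*0.0042^(1/2) = 1.4618 m/s.
Discharge Q = A * V = 2.93 * 1.4618 = 4.28 m^3/s.

4.28


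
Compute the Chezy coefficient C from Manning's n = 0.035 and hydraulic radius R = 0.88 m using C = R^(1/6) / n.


The Chezy coefficient relates to Manning's n through C = R^(1/6) / n.
R^(1/6) = 0.88^(1/6) = 0.97892.
C = 0.97892 / 0.035 = 27.97 m^(1/2)/s.

27.97


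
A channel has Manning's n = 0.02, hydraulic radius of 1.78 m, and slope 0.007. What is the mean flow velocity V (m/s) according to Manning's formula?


Manning's equation gives V = (1/n) * R^(2/3) * S^(1/2).
First, compute R^(2/3) = 1.78^(2/3) = 1.4687.
Next, S^(1/2) = 0.007^(1/2) = 0.083666.
Then 1/n = 1/0.02 = 50.0.
V = 50.0 * 1.4687 * 0.083666 = 6.1442 m/s.

6.1442


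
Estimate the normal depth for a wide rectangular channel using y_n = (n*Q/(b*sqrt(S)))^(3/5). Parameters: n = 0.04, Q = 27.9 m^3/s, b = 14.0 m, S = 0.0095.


We use the wide-channel approximation y_n = (n*Q/(b*sqrt(S)))^(3/5).
sqrt(S) = sqrt(0.0095) = 0.097468.
Numerator: n*Q = 0.04 * 27.9 = 1.116.
Denominator: b*sqrt(S) = 14.0 * 0.097468 = 1.364552.
arg = 0.8179.
y_n = 0.8179^(3/5) = 0.8863 m.

0.8863


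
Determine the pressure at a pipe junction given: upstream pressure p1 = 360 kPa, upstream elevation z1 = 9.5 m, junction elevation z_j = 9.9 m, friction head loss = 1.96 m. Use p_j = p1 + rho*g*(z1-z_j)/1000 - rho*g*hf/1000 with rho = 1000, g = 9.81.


Junction pressure: p_j = p1 + rho*g*(z1 - z_j)/1000 - rho*g*hf/1000.
Elevation term = 1000*9.81*(9.5 - 9.9)/1000 = -3.924 kPa.
Friction term = 1000*9.81*1.96/1000 = 19.228 kPa.
p_j = 360 + -3.924 - 19.228 = 336.85 kPa.

336.85


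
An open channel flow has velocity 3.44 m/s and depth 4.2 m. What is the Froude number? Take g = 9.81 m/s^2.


The Froude number is defined as Fr = V / sqrt(g*y).
g*y = 9.81 * 4.2 = 41.202.
sqrt(g*y) = sqrt(41.202) = 6.4189.
Fr = 3.44 / 6.4189 = 0.5359.

0.5359


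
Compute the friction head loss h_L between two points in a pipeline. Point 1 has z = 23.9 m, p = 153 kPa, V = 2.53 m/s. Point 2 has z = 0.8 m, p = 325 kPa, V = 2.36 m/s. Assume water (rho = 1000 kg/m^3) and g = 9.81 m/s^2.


Total head at each section: H = z + p/(rho*g) + V^2/(2g).
H1 = 23.9 + 153*1000/(1000*9.81) + 2.53^2/(2*9.81)
   = 23.9 + 15.596 + 0.3262
   = 39.823 m.
H2 = 0.8 + 325*1000/(1000*9.81) + 2.36^2/(2*9.81)
   = 0.8 + 33.129 + 0.2839
   = 34.213 m.
h_L = H1 - H2 = 39.823 - 34.213 = 5.609 m.

5.609


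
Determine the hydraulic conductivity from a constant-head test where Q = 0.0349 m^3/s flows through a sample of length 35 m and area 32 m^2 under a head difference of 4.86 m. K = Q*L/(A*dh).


From K = Q*L / (A*dh):
Numerator: Q*L = 0.0349 * 35 = 1.2215.
Denominator: A*dh = 32 * 4.86 = 155.52.
K = 1.2215 / 155.52 = 0.007854 m/s.

0.007854


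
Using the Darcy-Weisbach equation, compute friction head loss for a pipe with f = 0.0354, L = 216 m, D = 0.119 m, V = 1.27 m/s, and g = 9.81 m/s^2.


Darcy-Weisbach equation: h_f = f * (L/D) * V^2/(2g).
f * L/D = 0.0354 * 216/0.119 = 64.2555.
V^2/(2g) = 1.27^2 / (2*9.81) = 1.6129 / 19.62 = 0.0822 m.
h_f = 64.2555 * 0.0822 = 5.282 m.

5.282


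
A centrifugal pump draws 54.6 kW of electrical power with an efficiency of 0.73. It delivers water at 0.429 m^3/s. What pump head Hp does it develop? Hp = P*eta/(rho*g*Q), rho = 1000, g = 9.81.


Pump head formula: Hp = P * eta / (rho * g * Q).
Numerator: P * eta = 54.6 * 1000 * 0.73 = 39858.0 W.
Denominator: rho * g * Q = 1000 * 9.81 * 0.429 = 4208.49.
Hp = 39858.0 / 4208.49 = 9.47 m.

9.47


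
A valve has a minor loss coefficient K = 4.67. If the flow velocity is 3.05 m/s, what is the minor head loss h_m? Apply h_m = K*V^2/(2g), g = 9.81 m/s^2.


Minor loss formula: h_m = K * V^2/(2g).
V^2 = 3.05^2 = 9.3025.
V^2/(2g) = 9.3025 / 19.62 = 0.4741 m.
h_m = 4.67 * 0.4741 = 2.2142 m.

2.2142


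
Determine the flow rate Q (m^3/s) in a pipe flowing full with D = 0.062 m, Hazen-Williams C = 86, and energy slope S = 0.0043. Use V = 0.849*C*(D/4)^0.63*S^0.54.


For a full circular pipe, R = D/4 = 0.062/4 = 0.0155 m.
V = 0.849 * 86 * 0.0155^0.63 * 0.0043^0.54
  = 0.849 * 86 * 0.072428 * 0.052732
  = 0.2789 m/s.
Pipe area A = pi*D^2/4 = pi*0.062^2/4 = 0.003 m^2.
Q = A * V = 0.003 * 0.2789 = 0.0008 m^3/s.

0.0008


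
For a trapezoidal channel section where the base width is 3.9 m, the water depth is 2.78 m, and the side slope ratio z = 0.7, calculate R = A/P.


For a trapezoidal section with side slope z:
A = (b + z*y)*y = (3.9 + 0.7*2.78)*2.78 = 16.252 m^2.
P = b + 2*y*sqrt(1 + z^2) = 3.9 + 2*2.78*sqrt(1 + 0.7^2) = 10.687 m.
R = A/P = 16.252 / 10.687 = 1.5207 m.

1.5207


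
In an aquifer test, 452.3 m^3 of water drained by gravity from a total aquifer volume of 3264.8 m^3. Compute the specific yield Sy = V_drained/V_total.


Specific yield Sy = Volume drained / Total volume.
Sy = 452.3 / 3264.8
   = 0.1385.

0.1385


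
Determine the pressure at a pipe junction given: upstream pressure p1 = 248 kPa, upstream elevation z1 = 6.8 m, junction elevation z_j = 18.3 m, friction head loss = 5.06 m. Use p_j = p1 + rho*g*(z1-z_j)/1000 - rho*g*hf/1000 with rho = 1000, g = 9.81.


Junction pressure: p_j = p1 + rho*g*(z1 - z_j)/1000 - rho*g*hf/1000.
Elevation term = 1000*9.81*(6.8 - 18.3)/1000 = -112.815 kPa.
Friction term = 1000*9.81*5.06/1000 = 49.639 kPa.
p_j = 248 + -112.815 - 49.639 = 85.55 kPa.

85.55


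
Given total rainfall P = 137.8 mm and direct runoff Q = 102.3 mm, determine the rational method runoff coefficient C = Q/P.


The runoff coefficient C = runoff depth / rainfall depth.
C = 102.3 / 137.8
  = 0.7424.

0.7424


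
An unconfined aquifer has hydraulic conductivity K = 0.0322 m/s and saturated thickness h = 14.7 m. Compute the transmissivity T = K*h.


Transmissivity is defined as T = K * h.
T = 0.0322 * 14.7
  = 0.4733 m^2/s.

0.4733


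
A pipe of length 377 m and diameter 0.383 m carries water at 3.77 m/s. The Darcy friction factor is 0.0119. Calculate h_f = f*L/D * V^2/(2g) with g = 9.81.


Darcy-Weisbach equation: h_f = f * (L/D) * V^2/(2g).
f * L/D = 0.0119 * 377/0.383 = 11.7136.
V^2/(2g) = 3.77^2 / (2*9.81) = 14.2129 / 19.62 = 0.7244 m.
h_f = 11.7136 * 0.7244 = 8.485 m.

8.485


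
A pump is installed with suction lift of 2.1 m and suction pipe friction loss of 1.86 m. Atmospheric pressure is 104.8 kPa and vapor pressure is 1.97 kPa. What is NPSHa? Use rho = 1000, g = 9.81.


NPSHa = p_atm/(rho*g) - z_s - hf_s - p_vap/(rho*g).
p_atm/(rho*g) = 104.8*1000 / (1000*9.81) = 10.683 m.
p_vap/(rho*g) = 1.97*1000 / (1000*9.81) = 0.201 m.
NPSHa = 10.683 - 2.1 - 1.86 - 0.201
      = 6.52 m.

6.52


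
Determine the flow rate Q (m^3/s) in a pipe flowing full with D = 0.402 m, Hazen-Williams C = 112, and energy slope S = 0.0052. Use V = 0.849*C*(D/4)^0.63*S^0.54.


For a full circular pipe, R = D/4 = 0.402/4 = 0.1005 m.
V = 0.849 * 112 * 0.1005^0.63 * 0.0052^0.54
  = 0.849 * 112 * 0.235161 * 0.058431
  = 1.3066 m/s.
Pipe area A = pi*D^2/4 = pi*0.402^2/4 = 0.1269 m^2.
Q = A * V = 0.1269 * 1.3066 = 0.1658 m^3/s.

0.1658


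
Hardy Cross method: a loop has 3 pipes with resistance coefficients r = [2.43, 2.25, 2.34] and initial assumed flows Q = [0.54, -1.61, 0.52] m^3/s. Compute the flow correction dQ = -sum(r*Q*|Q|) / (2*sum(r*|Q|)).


Numerator terms (r*Q*|Q|): 2.43*0.54*|0.54| = 0.7086; 2.25*-1.61*|-1.61| = -5.8322; 2.34*0.52*|0.52| = 0.6327.
Sum of numerator = -4.4909.
Denominator terms (r*|Q|): 2.43*|0.54| = 1.3122; 2.25*|-1.61| = 3.6225; 2.34*|0.52| = 1.2168.
2 * sum of denominator = 2 * 6.1515 = 12.303.
dQ = --4.4909 / 12.303 = 0.365 m^3/s.

0.365


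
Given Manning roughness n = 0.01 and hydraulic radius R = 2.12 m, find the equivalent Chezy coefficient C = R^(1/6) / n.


The Chezy coefficient relates to Manning's n through C = R^(1/6) / n.
R^(1/6) = 2.12^(1/6) = 1.133416.
C = 1.133416 / 0.01 = 113.34 m^(1/2)/s.

113.34


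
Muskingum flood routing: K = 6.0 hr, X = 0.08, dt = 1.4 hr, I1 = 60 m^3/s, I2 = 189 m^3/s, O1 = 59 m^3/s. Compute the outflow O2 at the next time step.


Muskingum coefficients:
denom = 2*K*(1-X) + dt = 2*6.0*(1-0.08) + 1.4 = 12.44.
C0 = (dt - 2*K*X)/denom = (1.4 - 2*6.0*0.08)/12.44 = 0.0354.
C1 = (dt + 2*K*X)/denom = (1.4 + 2*6.0*0.08)/12.44 = 0.1897.
C2 = (2*K*(1-X) - dt)/denom = 0.7749.
O2 = C0*I2 + C1*I1 + C2*O1
   = 0.0354*189 + 0.1897*60 + 0.7749*59
   = 63.79 m^3/s.

63.79
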